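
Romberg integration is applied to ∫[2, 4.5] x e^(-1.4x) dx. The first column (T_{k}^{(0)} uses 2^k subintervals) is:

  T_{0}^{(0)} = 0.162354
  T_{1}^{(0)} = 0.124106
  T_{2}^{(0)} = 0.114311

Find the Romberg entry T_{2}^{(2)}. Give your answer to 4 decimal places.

0.1110

T_{1}^{(1)} = (4·0.124106 − 0.162354) / 3 = 0.111357
T_{2}^{(1)} = 0.114311 + (0.114311 − 0.124106)/3 = 0.111046
T_{2}^{(2)} = 0.111046 + (0.111046 − 0.111357)/15 = 0.111025
(Column j=1 coincides with Simpson's rule on the same nodes.)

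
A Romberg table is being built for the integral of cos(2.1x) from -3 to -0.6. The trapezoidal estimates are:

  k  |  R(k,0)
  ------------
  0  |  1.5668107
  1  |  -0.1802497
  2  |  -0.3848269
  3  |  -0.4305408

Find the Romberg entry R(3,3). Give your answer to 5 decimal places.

Richardson extrapolation on the trapezoidal column (denominator 4−1=3):
R(1,1) = -0.1802497 + (-0.1802497 − 1.5668107)/3 = -0.7626032
R(2,1) = (4·(-0.3848269) − (-0.1802497)) / 3 = -0.4530193
R(3,1) = (4·(-0.4305408) − (-0.3848269)) / 3 = -0.4457788
R(2,2) = -0.4530193 + (-0.4530193 − (-0.7626032))/15 = -0.4323804
R(3,2) = (16·(-0.4457788) − (-0.4530193)) / 15 = -0.4452961
R(3,3) = (64·(-0.4452961) − (-0.4323804)) / 63 = -0.4455011
(Column j=1 coincides with Simpson's rule on the same nodes.)

-0.44550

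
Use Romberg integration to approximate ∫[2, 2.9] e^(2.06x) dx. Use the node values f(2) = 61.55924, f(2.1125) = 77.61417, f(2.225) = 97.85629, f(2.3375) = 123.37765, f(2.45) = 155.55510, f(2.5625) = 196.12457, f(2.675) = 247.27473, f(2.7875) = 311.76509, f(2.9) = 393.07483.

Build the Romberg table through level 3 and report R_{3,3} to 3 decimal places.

R_{0,0} (trapezoid, 1 panel, h=0.9000): 204.58533
R_{1,0} (trapezoid, 2 panels, h=0.4500): 172.29246
R_{2,0} (trapezoid, 4 panels, h=0.2250): 163.80071
R_{3,0} (trapezoid, 8 panels, h=0.1125): 161.64952
R_{1,1} = 172.29246 + (172.29246 − 204.58533)/3 = 161.52817
R_{2,1} = 163.80071 + (163.80071 − 172.29246)/3 = 160.97013
R_{3,1} = 161.64952 + (161.64952 − 163.80071)/3 = 160.93246
R_{2,2} = 160.97013 + (160.97013 − 161.52817)/15 = 160.93293
R_{3,2} = 160.93246 + (160.93246 − 160.97013)/15 = 160.92995
R_{3,3} = 160.92995 + (160.92995 − 160.93293)/63 = 160.92990

160.930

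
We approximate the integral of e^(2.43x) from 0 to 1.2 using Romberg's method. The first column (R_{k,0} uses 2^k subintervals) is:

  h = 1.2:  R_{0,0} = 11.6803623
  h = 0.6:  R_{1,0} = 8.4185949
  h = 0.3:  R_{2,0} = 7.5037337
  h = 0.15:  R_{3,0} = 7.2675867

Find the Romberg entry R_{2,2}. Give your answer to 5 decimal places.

R_{1,1} = (4·8.4185949 − 11.6803623) / 3 = 7.3313391
R_{2,1} = (4·7.5037337 − 8.4185949) / 3 = 7.1987800
R_{2,2} = (16·7.1987800 − 7.3313391) / 15 = 7.1899427

7.18994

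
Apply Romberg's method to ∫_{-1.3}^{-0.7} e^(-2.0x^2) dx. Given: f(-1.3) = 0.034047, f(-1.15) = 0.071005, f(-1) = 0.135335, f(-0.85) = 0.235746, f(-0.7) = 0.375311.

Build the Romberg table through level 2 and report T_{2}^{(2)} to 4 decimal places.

0.0954

T_{0}^{(0)} (trapezoid, 1 panel, h=0.6000): 0.122807
T_{1}^{(0)} (trapezoid, 2 panels, h=0.3000): 0.102004
T_{2}^{(0)} (trapezoid, 4 panels, h=0.1500): 0.097015
T_{1}^{(1)} = 0.102004 + (0.102004 − 0.122807)/3 = 0.095070
T_{2}^{(1)} = 0.097015 + (0.097015 − 0.102004)/3 = 0.095352
T_{2}^{(2)} = 0.095352 + (0.095352 − 0.095070)/15 = 0.095371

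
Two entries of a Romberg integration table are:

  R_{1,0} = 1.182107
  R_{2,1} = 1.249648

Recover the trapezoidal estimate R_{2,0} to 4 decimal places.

1.2328

From R_{2,1} = (4·R_{2,0} − R_{1,0})/3, solve for R_{2,0}:
4·R_{2,0} = 3·1.249648 + 1.182107 = 4.931051
R_{2,0} = 1.232763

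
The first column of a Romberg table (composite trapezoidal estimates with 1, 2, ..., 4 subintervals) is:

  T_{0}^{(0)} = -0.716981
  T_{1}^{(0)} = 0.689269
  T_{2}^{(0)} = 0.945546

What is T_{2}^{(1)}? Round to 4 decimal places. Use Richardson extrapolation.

T_{2}^{(1)} = (4·0.945546 − 0.689269) / 3 = 1.030972

1.0310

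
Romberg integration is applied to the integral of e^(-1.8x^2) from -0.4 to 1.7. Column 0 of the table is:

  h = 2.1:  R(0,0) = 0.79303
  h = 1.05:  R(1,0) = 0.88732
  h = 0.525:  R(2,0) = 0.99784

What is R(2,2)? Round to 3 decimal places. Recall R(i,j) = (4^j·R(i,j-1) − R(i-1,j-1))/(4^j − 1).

R(1,1) = (4·0.88732 − 0.79303) / 3 = 0.91875
R(2,1) = (4·0.99784 − 0.88732) / 3 = 1.03468
R(2,2) = 1.03468 + (1.03468 − 0.91875)/15 = 1.04241

1.042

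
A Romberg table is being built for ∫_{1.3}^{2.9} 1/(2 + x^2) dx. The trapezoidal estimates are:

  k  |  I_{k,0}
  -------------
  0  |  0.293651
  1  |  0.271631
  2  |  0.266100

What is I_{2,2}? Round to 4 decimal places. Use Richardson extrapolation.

0.2643

Richardson extrapolation on the trapezoidal column (denominator 4−1=3):
I_{1,1} = 0.271631 + (0.271631 − 0.293651)/3 = 0.264291
I_{2,1} = (4·0.266100 − 0.271631) / 3 = 0.264256
I_{2,2} = (16·0.264256 − 0.264291) / 15 = 0.264254
(Column j=1 coincides with Simpson's rule on the same nodes.)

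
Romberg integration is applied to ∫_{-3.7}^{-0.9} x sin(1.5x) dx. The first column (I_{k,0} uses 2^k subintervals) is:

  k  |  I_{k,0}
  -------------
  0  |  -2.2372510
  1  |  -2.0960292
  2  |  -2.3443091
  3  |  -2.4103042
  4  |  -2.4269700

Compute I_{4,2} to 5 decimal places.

I_{3,1} = (4·(-2.4103042) − (-2.3443091)) / 3 = -2.4323026
I_{4,1} = -2.4269700 + (-2.4269700 − (-2.4103042))/3 = -2.4325253
I_{4,2} = -2.4325253 + (-2.4325253 − (-2.4323026))/15 = -2.4325401
(Column j=1 coincides with Simpson's rule on the same nodes.)

-2.43254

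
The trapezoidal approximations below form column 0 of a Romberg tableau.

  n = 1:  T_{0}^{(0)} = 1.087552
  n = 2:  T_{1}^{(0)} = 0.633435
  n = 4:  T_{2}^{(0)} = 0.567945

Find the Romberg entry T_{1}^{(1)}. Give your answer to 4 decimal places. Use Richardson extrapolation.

Richardson extrapolation on the trapezoidal column (denominator 4−1=3):
T_{1}^{(1)} = (4·0.633435 − 1.087552) / 3 = 0.482063

0.4821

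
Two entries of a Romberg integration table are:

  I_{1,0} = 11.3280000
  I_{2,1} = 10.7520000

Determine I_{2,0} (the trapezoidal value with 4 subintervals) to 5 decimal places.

From I_{2,1} = (4·I_{2,0} − I_{1,0})/3, solve for I_{2,0}:
4·I_{2,0} = 3·10.7520000 + 11.3280000 = 43.5840000
I_{2,0} = 10.8960000

10.89600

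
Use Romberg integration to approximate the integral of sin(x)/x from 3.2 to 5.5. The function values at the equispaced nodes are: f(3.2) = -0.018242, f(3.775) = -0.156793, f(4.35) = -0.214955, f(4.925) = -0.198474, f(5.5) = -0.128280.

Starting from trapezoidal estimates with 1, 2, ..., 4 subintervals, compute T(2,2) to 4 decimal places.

T(0,0) (trapezoid, 1 panel, h=2.3000): -0.168500
T(1,0) (trapezoid, 2 panels, h=1.1500): -0.331448
T(2,0) (trapezoid, 4 panels, h=0.5750): -0.370003
T(1,1) = -0.331448 + (-0.331448 − (-0.168500))/3 = -0.385764
T(2,1) = -0.370003 + (-0.370003 − (-0.331448))/3 = -0.382855
T(2,2) = -0.382855 + (-0.382855 − (-0.385764))/15 = -0.382661

-0.3827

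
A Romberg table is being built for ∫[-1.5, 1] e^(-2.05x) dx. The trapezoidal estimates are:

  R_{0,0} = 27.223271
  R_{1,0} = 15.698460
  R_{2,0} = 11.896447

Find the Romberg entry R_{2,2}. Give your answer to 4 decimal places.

10.5473

Richardson extrapolation on the trapezoidal column (denominator 4−1=3):
R_{1,1} = 15.698460 + (15.698460 − 27.223271)/3 = 11.856856
R_{2,1} = 11.896447 + (11.896447 − 15.698460)/3 = 10.629109
R_{2,2} = 10.629109 + (10.629109 − 11.856856)/15 = 10.547259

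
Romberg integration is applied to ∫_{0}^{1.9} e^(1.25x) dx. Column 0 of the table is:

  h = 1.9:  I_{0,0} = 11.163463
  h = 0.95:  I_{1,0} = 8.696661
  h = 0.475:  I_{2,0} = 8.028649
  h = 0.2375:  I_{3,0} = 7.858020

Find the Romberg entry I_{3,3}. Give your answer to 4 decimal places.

7.8008

Richardson extrapolation on the trapezoidal column (denominator 4−1=3):
I_{1,1} = (4·8.696661 − 11.163463) / 3 = 7.874394
I_{2,1} = 8.028649 + (8.028649 − 8.696661)/3 = 7.805978
I_{3,1} = 7.858020 + (7.858020 − 8.028649)/3 = 7.801144
I_{2,2} = 7.805978 + (7.805978 − 7.874394)/15 = 7.801417
I_{3,2} = 7.801144 + (7.801144 − 7.805978)/15 = 7.800822
I_{3,3} = 7.800822 + (7.800822 − 7.801417)/63 = 7.800813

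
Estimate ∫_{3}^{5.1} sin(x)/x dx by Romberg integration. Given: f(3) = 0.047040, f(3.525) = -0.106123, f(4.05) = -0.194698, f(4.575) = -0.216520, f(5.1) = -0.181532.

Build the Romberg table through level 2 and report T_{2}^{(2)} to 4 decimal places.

T_{0}^{(0)} (trapezoid, 1 panel, h=2.1000): -0.141217
T_{1}^{(0)} (trapezoid, 2 panels, h=1.0500): -0.275041
T_{2}^{(0)} (trapezoid, 4 panels, h=0.5250): -0.306908
T_{1}^{(1)} = -0.275041 + (-0.275041 − (-0.141217))/3 = -0.319649
T_{2}^{(1)} = -0.306908 + (-0.306908 − (-0.275041))/3 = -0.317530
T_{2}^{(2)} = -0.317530 + (-0.317530 − (-0.319649))/15 = -0.317389

-0.3174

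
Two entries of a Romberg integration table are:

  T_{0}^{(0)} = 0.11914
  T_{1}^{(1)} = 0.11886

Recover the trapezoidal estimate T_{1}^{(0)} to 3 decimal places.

0.119

From T_{1}^{(1)} = (4·T_{1}^{(0)} − T_{0}^{(0)})/3, solve for T_{1}^{(0)}:
4·T_{1}^{(0)} = 3·0.11886 + 0.11914 = 0.47572
T_{1}^{(0)} = 0.11893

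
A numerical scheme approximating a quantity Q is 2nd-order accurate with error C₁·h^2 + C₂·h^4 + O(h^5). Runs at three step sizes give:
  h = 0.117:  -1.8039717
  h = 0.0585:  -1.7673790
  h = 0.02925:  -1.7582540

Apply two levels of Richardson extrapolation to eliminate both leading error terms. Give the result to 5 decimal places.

First eliminate the h^2 term (factor 2^2 = 4):
  B₁ = (4·(-1.7673790) − (-1.8039717))/3 = -1.7551814
  B₂ = (4·(-1.7582540) − (-1.7673790))/3 = -1.7552123
Then eliminate the h^4 term (factor 2^4 = 16):
  (16·(-1.7552123) − (-1.7551814))/15 = -1.7552144

-1.75521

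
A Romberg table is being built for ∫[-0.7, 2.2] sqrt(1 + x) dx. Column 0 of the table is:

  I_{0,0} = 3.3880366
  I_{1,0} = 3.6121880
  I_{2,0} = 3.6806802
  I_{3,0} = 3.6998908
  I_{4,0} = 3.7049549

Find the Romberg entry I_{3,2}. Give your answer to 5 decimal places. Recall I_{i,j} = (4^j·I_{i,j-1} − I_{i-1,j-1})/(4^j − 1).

3.70648

I_{2,1} = 3.6806802 + (3.6806802 − 3.6121880)/3 = 3.7035109
I_{3,1} = 3.6998908 + (3.6998908 − 3.6806802)/3 = 3.7062943
I_{3,2} = 3.7062943 + (3.7062943 − 3.7035109)/15 = 3.7064799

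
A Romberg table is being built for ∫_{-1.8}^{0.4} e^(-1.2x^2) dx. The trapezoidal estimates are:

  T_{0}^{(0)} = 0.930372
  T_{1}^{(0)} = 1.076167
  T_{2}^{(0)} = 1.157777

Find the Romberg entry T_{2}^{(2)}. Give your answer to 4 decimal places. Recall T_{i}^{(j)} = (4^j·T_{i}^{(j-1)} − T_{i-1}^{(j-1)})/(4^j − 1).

1.1890

T_{1}^{(1)} = (4·1.076167 − 0.930372) / 3 = 1.124765
T_{2}^{(1)} = (4·1.157777 − 1.076167) / 3 = 1.184980
T_{2}^{(2)} = 1.184980 + (1.184980 − 1.124765)/15 = 1.188994
(Column j=1 coincides with Simpson's rule on the same nodes.)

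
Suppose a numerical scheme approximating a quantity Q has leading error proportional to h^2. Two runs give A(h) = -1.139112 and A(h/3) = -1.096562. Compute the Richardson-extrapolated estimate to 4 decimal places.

-1.0912

The leading error scales as h^2; refining by a factor of 3 reduces it by 3^2 = 9.
Extrapolated value = (9·A(h/3) − A(h)) / (9 − 1)
= (9·(-1.096562) − (-1.139112)) / 8
= -8.729946 / 8 = -1.091243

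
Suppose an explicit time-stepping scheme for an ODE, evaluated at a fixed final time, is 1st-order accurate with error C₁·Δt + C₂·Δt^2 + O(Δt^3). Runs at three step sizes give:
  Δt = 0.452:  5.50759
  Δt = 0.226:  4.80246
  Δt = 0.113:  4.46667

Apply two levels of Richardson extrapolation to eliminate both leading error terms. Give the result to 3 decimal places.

First eliminate the Δt term (factor 2^1 = 2):
  B₁ = (2·4.80246 − 5.50759)/1 = 4.09733
  B₂ = (2·4.46667 − 4.80246)/1 = 4.13088
Then eliminate the Δt^2 term (factor 2^2 = 4):
  (4·4.13088 − 4.09733)/3 = 4.14206

4.142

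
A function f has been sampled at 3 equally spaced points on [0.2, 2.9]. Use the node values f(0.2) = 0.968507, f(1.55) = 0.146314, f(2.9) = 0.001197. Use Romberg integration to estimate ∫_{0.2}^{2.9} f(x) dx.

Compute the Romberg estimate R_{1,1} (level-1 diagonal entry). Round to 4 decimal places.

0.6997

R_{0,0} (trapezoid, 1 panel, h=2.7000): 1.309100
R_{1,0} (trapezoid, 2 panels, h=1.3500): 0.852074
R_{1,1} = 0.852074 + (0.852074 − 1.309100)/3 = 0.699732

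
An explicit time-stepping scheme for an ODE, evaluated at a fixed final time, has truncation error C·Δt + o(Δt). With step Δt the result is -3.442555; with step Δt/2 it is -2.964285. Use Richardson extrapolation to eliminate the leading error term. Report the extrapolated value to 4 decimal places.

-2.4860

Extrapolated value = (2·A(Δt/2) − A(Δt)) / (2 − 1)
= (2·(-2.964285) − (-3.442555)) / 1
= -2.486015 / 1 = -2.486015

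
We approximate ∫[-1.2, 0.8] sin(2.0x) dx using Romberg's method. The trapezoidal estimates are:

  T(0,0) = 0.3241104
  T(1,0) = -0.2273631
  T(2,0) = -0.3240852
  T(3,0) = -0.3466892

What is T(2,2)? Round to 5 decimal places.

T(1,1) = (4·(-0.2273631) − 0.3241104) / 3 = -0.4111876
T(2,1) = (4·(-0.3240852) − (-0.2273631)) / 3 = -0.3563259
T(2,2) = -0.3563259 + (-0.3563259 − (-0.4111876))/15 = -0.3526685

-0.35267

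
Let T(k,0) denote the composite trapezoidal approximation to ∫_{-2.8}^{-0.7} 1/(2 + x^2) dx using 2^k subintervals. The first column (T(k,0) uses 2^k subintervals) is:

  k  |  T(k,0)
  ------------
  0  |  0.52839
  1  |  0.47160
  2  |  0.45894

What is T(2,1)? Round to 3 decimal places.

Richardson extrapolation on the trapezoidal column (denominator 4−1=3):
T(2,1) = 0.45894 + (0.45894 − 0.47160)/3 = 0.45472

0.455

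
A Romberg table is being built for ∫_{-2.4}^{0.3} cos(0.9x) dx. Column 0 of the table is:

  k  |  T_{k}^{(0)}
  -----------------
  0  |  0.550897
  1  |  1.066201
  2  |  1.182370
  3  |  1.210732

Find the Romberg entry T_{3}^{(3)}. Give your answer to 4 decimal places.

1.2201

Richardson extrapolation on the trapezoidal column (denominator 4−1=3):
T_{1}^{(1)} = 1.066201 + (1.066201 − 0.550897)/3 = 1.237969
T_{2}^{(1)} = 1.182370 + (1.182370 − 1.066201)/3 = 1.221093
T_{3}^{(1)} = (4·1.210732 − 1.182370) / 3 = 1.220186
T_{2}^{(2)} = 1.221093 + (1.221093 − 1.237969)/15 = 1.219968
T_{3}^{(2)} = (16·1.220186 − 1.221093) / 15 = 1.220126
T_{3}^{(3)} = 1.220126 + (1.220126 − 1.219968)/63 = 1.220129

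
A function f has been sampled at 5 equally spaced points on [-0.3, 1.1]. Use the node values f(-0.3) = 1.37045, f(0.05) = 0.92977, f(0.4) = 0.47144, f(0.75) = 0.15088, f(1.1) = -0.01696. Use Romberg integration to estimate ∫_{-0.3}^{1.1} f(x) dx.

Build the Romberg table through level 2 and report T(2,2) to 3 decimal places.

0.773

T(0,0) (trapezoid, 1 panel, h=1.4000): 0.94744
T(1,0) (trapezoid, 2 panels, h=0.7000): 0.80373
T(2,0) (trapezoid, 4 panels, h=0.3500): 0.78009
T(1,1) = 0.80373 + (0.80373 − 0.94744)/3 = 0.75583
T(2,1) = 0.78009 + (0.78009 − 0.80373)/3 = 0.77221
T(2,2) = 0.77221 + (0.77221 − 0.75583)/15 = 0.77330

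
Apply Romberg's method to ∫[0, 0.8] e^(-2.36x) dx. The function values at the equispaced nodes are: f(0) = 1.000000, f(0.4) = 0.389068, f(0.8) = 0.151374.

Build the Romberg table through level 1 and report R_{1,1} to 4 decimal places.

R_{0,0} (trapezoid, 1 panel, h=0.8000): 0.460550
R_{1,0} (trapezoid, 2 panels, h=0.4000): 0.385902
R_{1,1} = 0.385902 + (0.385902 − 0.460550)/3 = 0.361019

0.3610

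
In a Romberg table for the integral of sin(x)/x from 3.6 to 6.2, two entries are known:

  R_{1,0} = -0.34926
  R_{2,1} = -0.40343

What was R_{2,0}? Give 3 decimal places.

-0.390

From R_{2,1} = (4·R_{2,0} − R_{1,0})/3, solve for R_{2,0}:
4·R_{2,0} = 3·(-0.40343) + (-0.34926) = -1.55955
R_{2,0} = -0.38989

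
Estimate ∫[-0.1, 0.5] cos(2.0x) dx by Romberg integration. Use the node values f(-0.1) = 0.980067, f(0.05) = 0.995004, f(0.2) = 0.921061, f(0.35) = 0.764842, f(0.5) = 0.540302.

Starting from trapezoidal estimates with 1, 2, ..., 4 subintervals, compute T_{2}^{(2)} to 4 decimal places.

0.5201

T_{0}^{(0)} (trapezoid, 1 panel, h=0.6000): 0.456111
T_{1}^{(0)} (trapezoid, 2 panels, h=0.3000): 0.504374
T_{2}^{(0)} (trapezoid, 4 panels, h=0.1500): 0.516164
T_{1}^{(1)} = 0.504374 + (0.504374 − 0.456111)/3 = 0.520462
T_{2}^{(1)} = 0.516164 + (0.516164 − 0.504374)/3 = 0.520094
T_{2}^{(2)} = 0.520094 + (0.520094 − 0.520462)/15 = 0.520069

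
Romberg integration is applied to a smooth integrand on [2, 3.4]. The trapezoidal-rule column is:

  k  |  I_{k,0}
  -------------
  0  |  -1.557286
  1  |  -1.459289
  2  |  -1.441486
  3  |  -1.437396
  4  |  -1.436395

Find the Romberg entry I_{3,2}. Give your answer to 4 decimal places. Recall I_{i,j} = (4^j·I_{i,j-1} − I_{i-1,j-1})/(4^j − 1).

Richardson extrapolation on the trapezoidal column (denominator 4−1=3):
I_{2,1} = -1.441486 + (-1.441486 − (-1.459289))/3 = -1.435552
I_{3,1} = (4·(-1.437396) − (-1.441486)) / 3 = -1.436033
I_{3,2} = -1.436033 + (-1.436033 − (-1.435552))/15 = -1.436065

-1.4361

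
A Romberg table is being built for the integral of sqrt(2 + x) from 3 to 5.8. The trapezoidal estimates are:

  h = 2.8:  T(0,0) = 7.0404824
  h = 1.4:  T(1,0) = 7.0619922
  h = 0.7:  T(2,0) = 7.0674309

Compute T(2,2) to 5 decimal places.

7.06925

T(1,1) = 7.0619922 + (7.0619922 − 7.0404824)/3 = 7.0691621
T(2,1) = 7.0674309 + (7.0674309 − 7.0619922)/3 = 7.0692438
T(2,2) = (16·7.0692438 − 7.0691621) / 15 = 7.0692492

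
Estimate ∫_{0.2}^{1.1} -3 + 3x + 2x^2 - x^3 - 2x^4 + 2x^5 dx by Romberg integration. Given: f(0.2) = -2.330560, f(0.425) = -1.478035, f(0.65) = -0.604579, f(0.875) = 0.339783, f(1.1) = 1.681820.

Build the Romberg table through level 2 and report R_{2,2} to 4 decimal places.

-0.4822

R_{0,0} (trapezoid, 1 panel, h=0.9000): -0.291933
R_{1,0} (trapezoid, 2 panels, h=0.4500): -0.418027
R_{2,0} (trapezoid, 4 panels, h=0.2250): -0.465120
R_{1,1} = -0.418027 + (-0.418027 − (-0.291933))/3 = -0.460058
R_{2,1} = -0.465120 + (-0.465120 − (-0.418027))/3 = -0.480818
R_{2,2} = -0.480818 + (-0.480818 − (-0.460058))/15 = -0.482202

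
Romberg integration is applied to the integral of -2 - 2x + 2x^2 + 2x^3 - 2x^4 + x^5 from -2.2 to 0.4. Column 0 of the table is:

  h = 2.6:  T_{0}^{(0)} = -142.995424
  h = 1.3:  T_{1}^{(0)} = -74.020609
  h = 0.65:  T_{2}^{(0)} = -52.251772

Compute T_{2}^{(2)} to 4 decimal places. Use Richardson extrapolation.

-44.5933

T_{1}^{(1)} = (4·(-74.020609) − (-142.995424)) / 3 = -51.029004
T_{2}^{(1)} = -52.251772 + (-52.251772 − (-74.020609))/3 = -44.995493
T_{2}^{(2)} = -44.995493 + (-44.995493 − (-51.029004))/15 = -44.593259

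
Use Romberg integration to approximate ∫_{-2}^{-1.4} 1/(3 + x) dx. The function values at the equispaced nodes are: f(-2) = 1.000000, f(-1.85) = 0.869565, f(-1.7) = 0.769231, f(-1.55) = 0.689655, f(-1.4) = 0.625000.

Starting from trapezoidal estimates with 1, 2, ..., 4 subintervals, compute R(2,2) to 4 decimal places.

R(0,0) (trapezoid, 1 panel, h=0.6000): 0.487500
R(1,0) (trapezoid, 2 panels, h=0.3000): 0.474519
R(2,0) (trapezoid, 4 panels, h=0.1500): 0.471143
R(1,1) = 0.474519 + (0.474519 − 0.487500)/3 = 0.470192
R(2,1) = 0.471143 + (0.471143 − 0.474519)/3 = 0.470018
R(2,2) = 0.470018 + (0.470018 − 0.470192)/15 = 0.470006

0.4700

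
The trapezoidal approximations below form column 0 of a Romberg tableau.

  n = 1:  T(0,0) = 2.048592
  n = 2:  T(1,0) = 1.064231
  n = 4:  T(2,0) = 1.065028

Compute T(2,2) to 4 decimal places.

1.0872

T(1,1) = 1.064231 + (1.064231 − 2.048592)/3 = 0.736111
T(2,1) = (4·1.065028 − 1.064231) / 3 = 1.065294
T(2,2) = (16·1.065294 − 0.736111) / 15 = 1.087240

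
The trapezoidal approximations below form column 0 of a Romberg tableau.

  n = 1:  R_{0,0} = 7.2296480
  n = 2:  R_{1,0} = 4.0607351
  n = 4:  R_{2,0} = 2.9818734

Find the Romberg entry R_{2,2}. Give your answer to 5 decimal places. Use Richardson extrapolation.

Richardson extrapolation on the trapezoidal column (denominator 4−1=3):
R_{1,1} = (4·4.0607351 − 7.2296480) / 3 = 3.0044308
R_{2,1} = (4·2.9818734 − 4.0607351) / 3 = 2.6222528
R_{2,2} = (16·2.6222528 − 3.0044308) / 15 = 2.5967743

2.59677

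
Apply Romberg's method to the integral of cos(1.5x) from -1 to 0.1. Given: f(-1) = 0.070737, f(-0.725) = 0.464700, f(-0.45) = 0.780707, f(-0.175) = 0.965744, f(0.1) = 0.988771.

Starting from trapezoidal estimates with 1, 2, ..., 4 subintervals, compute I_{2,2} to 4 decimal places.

I_{0,0} (trapezoid, 1 panel, h=1.1000): 0.582729
I_{1,0} (trapezoid, 2 panels, h=0.5500): 0.720754
I_{2,0} (trapezoid, 4 panels, h=0.2750): 0.753749
I_{1,1} = 0.720754 + (0.720754 − 0.582729)/3 = 0.766762
I_{2,1} = 0.753749 + (0.753749 − 0.720754)/3 = 0.764747
I_{2,2} = 0.764747 + (0.764747 − 0.766762)/15 = 0.764613

0.7646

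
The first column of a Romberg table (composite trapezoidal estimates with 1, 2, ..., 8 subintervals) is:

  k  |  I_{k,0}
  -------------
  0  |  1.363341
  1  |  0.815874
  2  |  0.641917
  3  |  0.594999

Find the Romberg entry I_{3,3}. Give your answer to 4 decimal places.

Richardson extrapolation on the trapezoidal column (denominator 4−1=3):
I_{1,1} = (4·0.815874 − 1.363341) / 3 = 0.633385
I_{2,1} = (4·0.641917 − 0.815874) / 3 = 0.583931
I_{3,1} = 0.594999 + (0.594999 − 0.641917)/3 = 0.579360
I_{2,2} = 0.583931 + (0.583931 − 0.633385)/15 = 0.580634
I_{3,2} = (16·0.579360 − 0.583931) / 15 = 0.579055
I_{3,3} = (64·0.579055 − 0.580634) / 63 = 0.579030
(Column j=1 coincides with Simpson's rule on the same nodes.)

0.5790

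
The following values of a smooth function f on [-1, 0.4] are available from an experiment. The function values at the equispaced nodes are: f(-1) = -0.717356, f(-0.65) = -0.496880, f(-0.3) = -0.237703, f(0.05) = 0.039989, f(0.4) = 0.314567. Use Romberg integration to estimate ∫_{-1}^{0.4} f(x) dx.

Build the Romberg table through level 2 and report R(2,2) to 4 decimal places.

-0.3157

R(0,0) (trapezoid, 1 panel, h=1.4000): -0.281952
R(1,0) (trapezoid, 2 panels, h=0.7000): -0.307368
R(2,0) (trapezoid, 4 panels, h=0.3500): -0.313596
R(1,1) = -0.307368 + (-0.307368 − (-0.281952))/3 = -0.315840
R(2,1) = -0.313596 + (-0.313596 − (-0.307368))/3 = -0.315672
R(2,2) = -0.315672 + (-0.315672 − (-0.315840))/15 = -0.315661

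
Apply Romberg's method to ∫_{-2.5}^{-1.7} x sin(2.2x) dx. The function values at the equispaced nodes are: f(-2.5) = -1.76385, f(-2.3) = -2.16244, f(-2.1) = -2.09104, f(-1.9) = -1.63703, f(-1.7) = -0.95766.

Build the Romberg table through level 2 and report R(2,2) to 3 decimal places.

R(0,0) (trapezoid, 1 panel, h=0.8000): -1.08860
R(1,0) (trapezoid, 2 panels, h=0.4000): -1.38072
R(2,0) (trapezoid, 4 panels, h=0.2000): -1.45025
R(1,1) = -1.38072 + (-1.38072 − (-1.08860))/3 = -1.47809
R(2,1) = -1.45025 + (-1.45025 − (-1.38072))/3 = -1.47343
R(2,2) = -1.47343 + (-1.47343 − (-1.47809))/15 = -1.47312

-1.473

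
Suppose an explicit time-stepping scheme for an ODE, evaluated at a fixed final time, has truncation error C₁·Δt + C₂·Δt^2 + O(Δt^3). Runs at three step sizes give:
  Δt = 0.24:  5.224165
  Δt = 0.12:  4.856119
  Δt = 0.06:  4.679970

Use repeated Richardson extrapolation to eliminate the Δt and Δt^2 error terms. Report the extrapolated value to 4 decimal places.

First eliminate the Δt term (factor 2^1 = 2):
  B₁ = (2·4.856119 − 5.224165)/1 = 4.488073
  B₂ = (2·4.679970 − 4.856119)/1 = 4.503821
Then eliminate the Δt^2 term (factor 2^2 = 4):
  (4·4.503821 − 4.488073)/3 = 4.509070

4.5091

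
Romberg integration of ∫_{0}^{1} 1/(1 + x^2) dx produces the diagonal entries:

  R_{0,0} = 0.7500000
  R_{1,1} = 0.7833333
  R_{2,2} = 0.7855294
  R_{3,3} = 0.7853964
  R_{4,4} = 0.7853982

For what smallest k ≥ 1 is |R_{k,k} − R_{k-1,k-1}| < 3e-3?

|R_{1,1} − R_{0,0}| = 0.0333333 ≥ 3e-3
|R_{2,2} − R_{1,1}| = 0.0021961 < 3e-3

k = 2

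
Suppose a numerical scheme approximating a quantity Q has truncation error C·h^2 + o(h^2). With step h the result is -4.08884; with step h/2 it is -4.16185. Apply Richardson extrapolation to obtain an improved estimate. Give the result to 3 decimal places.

-4.186

The leading error scales as h^2; refining by a factor of 2 reduces it by 2^2 = 4.
Extrapolated value = (4·A(h/2) − A(h)) / (4 − 1)
= (4·(-4.16185) − (-4.08884)) / 3
= -12.55856 / 3 = -4.18619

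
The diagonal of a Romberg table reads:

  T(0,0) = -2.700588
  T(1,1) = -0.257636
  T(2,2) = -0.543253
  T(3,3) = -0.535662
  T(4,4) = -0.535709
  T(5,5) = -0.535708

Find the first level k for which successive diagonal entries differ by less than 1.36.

k = 2

|T(1,1) − T(0,0)| = 2.442952 ≥ 1.36
|T(2,2) − T(1,1)| = 0.285617 < 1.36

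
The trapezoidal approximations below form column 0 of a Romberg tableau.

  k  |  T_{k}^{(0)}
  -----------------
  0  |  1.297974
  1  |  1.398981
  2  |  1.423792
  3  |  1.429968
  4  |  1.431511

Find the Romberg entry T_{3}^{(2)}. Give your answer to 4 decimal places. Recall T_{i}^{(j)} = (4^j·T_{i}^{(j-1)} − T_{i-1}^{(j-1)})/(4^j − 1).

Richardson extrapolation on the trapezoidal column (denominator 4−1=3):
T_{2}^{(1)} = 1.423792 + (1.423792 − 1.398981)/3 = 1.432062
T_{3}^{(1)} = 1.429968 + (1.429968 − 1.423792)/3 = 1.432027
T_{3}^{(2)} = 1.432027 + (1.432027 − 1.432062)/15 = 1.432025

1.4320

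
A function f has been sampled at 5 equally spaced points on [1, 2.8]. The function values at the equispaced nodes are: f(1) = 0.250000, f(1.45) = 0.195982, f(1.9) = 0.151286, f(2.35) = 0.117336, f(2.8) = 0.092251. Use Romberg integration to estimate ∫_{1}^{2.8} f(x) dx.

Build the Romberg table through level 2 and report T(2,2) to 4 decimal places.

0.2847

T(0,0) (trapezoid, 1 panel, h=1.8000): 0.308026
T(1,0) (trapezoid, 2 panels, h=0.9000): 0.290170
T(2,0) (trapezoid, 4 panels, h=0.4500): 0.286078
T(1,1) = 0.290170 + (0.290170 − 0.308026)/3 = 0.284218
T(2,1) = 0.286078 + (0.286078 − 0.290170)/3 = 0.284714
T(2,2) = 0.284714 + (0.284714 − 0.284218)/15 = 0.284747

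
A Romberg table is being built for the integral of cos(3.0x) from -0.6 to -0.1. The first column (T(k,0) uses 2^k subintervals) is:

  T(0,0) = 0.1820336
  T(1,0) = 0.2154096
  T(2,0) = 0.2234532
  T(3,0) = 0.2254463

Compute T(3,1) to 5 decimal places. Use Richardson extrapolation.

0.22611

Richardson extrapolation on the trapezoidal column (denominator 4−1=3):
T(3,1) = 0.2254463 + (0.2254463 − 0.2234532)/3 = 0.2261107
(Column j=1 coincides with Simpson's rule on the same nodes.)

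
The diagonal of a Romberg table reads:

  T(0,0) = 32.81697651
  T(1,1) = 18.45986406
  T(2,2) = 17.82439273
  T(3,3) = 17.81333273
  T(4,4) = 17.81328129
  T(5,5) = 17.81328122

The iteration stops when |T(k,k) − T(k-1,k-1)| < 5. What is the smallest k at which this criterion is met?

|T(1,1) − T(0,0)| = 14.35711245 ≥ 5
|T(2,2) − T(1,1)| = 0.63547133 < 5

k = 2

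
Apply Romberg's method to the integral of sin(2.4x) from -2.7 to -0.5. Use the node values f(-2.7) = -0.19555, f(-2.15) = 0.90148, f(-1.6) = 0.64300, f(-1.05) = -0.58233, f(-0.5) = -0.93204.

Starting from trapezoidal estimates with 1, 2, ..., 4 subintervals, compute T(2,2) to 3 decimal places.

0.245

T(0,0) (trapezoid, 1 panel, h=2.2000): -1.24035
T(1,0) (trapezoid, 2 panels, h=1.1000): 0.08713
T(2,0) (trapezoid, 4 panels, h=0.5500): 0.21910
T(1,1) = 0.08713 + (0.08713 − (-1.24035))/3 = 0.52962
T(2,1) = 0.21910 + (0.21910 − 0.08713)/3 = 0.26309
T(2,2) = 0.26309 + (0.26309 − 0.52962)/15 = 0.24532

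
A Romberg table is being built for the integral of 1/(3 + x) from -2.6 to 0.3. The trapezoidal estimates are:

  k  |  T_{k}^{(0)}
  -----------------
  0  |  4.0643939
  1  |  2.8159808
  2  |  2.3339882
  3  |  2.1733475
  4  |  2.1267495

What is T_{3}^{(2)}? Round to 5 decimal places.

2.11623

T_{2}^{(1)} = (4·2.3339882 − 2.8159808) / 3 = 2.1733240
T_{3}^{(1)} = (4·2.1733475 − 2.3339882) / 3 = 2.1198006
T_{3}^{(2)} = 2.1198006 + (2.1198006 − 2.1733240)/15 = 2.1162324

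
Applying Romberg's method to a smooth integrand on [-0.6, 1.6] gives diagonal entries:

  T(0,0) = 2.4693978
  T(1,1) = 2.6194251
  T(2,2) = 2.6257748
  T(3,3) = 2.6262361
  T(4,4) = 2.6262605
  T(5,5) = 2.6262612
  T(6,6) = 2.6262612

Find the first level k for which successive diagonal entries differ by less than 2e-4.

|T(1,1) − T(0,0)| = 0.1500273 ≥ 2e-4
|T(2,2) − T(1,1)| = 0.0063497 ≥ 2e-4
|T(3,3) − T(2,2)| = 0.0004613 ≥ 2e-4
|T(4,4) − T(3,3)| = 0.0000244 < 2e-4

k = 4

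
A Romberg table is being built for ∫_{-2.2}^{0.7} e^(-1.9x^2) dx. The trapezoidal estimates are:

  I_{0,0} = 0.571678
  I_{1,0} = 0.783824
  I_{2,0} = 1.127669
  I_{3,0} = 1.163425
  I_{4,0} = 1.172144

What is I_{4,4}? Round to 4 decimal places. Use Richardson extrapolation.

Richardson extrapolation on the trapezoidal column (denominator 4−1=3):
I_{1,1} = (4·0.783824 − 0.571678) / 3 = 0.854539
I_{2,1} = 1.127669 + (1.127669 − 0.783824)/3 = 1.242284
I_{3,1} = (4·1.163425 − 1.127669) / 3 = 1.175344
I_{4,1} = 1.172144 + (1.172144 − 1.163425)/3 = 1.175050
I_{2,2} = (16·1.242284 − 0.854539) / 15 = 1.268134
I_{3,2} = (16·1.175344 − 1.242284) / 15 = 1.170881
I_{4,2} = 1.175050 + (1.175050 − 1.175344)/15 = 1.175030
I_{3,3} = 1.170881 + (1.170881 − 1.268134)/63 = 1.169337
I_{4,3} = (64·1.175030 − 1.170881) / 63 = 1.175096
I_{4,4} = (256·1.175096 − 1.169337) / 255 = 1.175119

1.1751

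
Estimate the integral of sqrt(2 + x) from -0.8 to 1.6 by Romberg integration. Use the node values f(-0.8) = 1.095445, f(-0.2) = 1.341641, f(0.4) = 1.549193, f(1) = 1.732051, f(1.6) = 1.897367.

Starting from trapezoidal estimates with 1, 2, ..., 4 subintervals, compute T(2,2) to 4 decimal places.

3.6773

T(0,0) (trapezoid, 1 panel, h=2.4000): 3.591374
T(1,0) (trapezoid, 2 panels, h=1.2000): 3.654719
T(2,0) (trapezoid, 4 panels, h=0.6000): 3.671575
T(1,1) = 3.654719 + (3.654719 − 3.591374)/3 = 3.675834
T(2,1) = 3.671575 + (3.671575 − 3.654719)/3 = 3.677194
T(2,2) = 3.677194 + (3.677194 − 3.675834)/15 = 3.677285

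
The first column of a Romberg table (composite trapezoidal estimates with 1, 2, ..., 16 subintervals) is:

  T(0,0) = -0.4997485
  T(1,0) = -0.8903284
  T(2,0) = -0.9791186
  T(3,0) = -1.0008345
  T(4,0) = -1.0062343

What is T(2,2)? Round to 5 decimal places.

T(1,1) = (4·(-0.8903284) − (-0.4997485)) / 3 = -1.0205217
T(2,1) = -0.9791186 + (-0.9791186 − (-0.8903284))/3 = -1.0087153
T(2,2) = -1.0087153 + (-1.0087153 − (-1.0205217))/15 = -1.0079282

-1.00793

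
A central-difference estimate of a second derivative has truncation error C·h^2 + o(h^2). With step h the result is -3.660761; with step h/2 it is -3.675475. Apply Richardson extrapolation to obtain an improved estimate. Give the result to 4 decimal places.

-3.6804

Extrapolated value = (4·A(h/2) − A(h)) / (4 − 1)
= (4·(-3.675475) − (-3.660761)) / 3
= -11.041139 / 3 = -3.680380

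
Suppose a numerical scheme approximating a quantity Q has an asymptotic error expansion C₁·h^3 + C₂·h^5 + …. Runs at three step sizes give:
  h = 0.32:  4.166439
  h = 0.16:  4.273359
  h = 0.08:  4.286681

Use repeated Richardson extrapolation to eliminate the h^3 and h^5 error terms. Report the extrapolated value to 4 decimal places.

First eliminate the h^3 term (factor 2^3 = 8):
  B₁ = (8·4.273359 − 4.166439)/7 = 4.288633
  B₂ = (8·4.286681 − 4.273359)/7 = 4.288584
Then eliminate the h^5 term (factor 2^5 = 32):
  (32·4.288584 − 4.288633)/31 = 4.288582

4.2886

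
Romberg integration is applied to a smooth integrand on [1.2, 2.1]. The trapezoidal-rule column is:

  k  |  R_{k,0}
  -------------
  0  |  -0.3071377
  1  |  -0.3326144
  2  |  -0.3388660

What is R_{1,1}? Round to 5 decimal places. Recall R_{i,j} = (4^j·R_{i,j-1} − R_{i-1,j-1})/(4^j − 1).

-0.34111

R_{1,1} = (4·(-0.3326144) − (-0.3071377)) / 3 = -0.3411066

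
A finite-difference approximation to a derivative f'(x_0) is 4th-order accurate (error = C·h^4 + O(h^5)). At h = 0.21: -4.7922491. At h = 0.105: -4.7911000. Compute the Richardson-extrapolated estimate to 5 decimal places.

The leading error scales as h^4; refining by a factor of 2 reduces it by 2^4 = 16.
Extrapolated value = (16·A(h/2) − A(h)) / (16 − 1)
= (16·(-4.7911000) − (-4.7922491)) / 15
= -71.8653509 / 15 = -4.7910234

-4.79102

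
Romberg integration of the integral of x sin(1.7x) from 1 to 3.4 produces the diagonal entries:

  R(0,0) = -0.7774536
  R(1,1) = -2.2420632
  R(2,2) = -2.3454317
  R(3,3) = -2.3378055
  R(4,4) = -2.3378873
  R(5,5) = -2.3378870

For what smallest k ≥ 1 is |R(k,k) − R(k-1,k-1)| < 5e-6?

|R(1,1) − R(0,0)| = 1.4646096 ≥ 5e-6
|R(2,2) − R(1,1)| = 0.1033685 ≥ 5e-6
|R(3,3) − R(2,2)| = 0.0076262 ≥ 5e-6
|R(4,4) − R(3,3)| = 0.0000818 ≥ 5e-6
|R(5,5) − R(4,4)| = 0.0000003 < 5e-6

k = 5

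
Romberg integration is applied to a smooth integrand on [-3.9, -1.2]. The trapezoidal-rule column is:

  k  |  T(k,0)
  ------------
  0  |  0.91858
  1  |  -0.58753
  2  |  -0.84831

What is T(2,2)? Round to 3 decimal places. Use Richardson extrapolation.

-0.925

Richardson extrapolation on the trapezoidal column (denominator 4−1=3):
T(1,1) = -0.58753 + (-0.58753 − 0.91858)/3 = -1.08957
T(2,1) = -0.84831 + (-0.84831 − (-0.58753))/3 = -0.93524
T(2,2) = (16·(-0.93524) − (-1.08957)) / 15 = -0.92495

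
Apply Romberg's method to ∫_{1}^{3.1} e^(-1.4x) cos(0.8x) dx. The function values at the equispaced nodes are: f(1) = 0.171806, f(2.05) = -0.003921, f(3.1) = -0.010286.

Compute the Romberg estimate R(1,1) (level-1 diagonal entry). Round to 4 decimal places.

R(0,0) (trapezoid, 1 panel, h=2.1000): 0.169596
R(1,0) (trapezoid, 2 panels, h=1.0500): 0.080681
R(1,1) = 0.080681 + (0.080681 − 0.169596)/3 = 0.051043

0.0510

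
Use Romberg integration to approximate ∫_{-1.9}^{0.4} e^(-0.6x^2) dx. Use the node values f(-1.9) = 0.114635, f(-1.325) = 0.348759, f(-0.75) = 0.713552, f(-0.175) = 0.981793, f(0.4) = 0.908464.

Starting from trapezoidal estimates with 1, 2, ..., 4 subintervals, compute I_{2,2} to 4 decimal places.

I_{0,0} (trapezoid, 1 panel, h=2.3000): 1.176564
I_{1,0} (trapezoid, 2 panels, h=1.1500): 1.408867
I_{2,0} (trapezoid, 4 panels, h=0.5750): 1.469501
I_{1,1} = 1.408867 + (1.408867 − 1.176564)/3 = 1.486301
I_{2,1} = 1.469501 + (1.469501 − 1.408867)/3 = 1.489712
I_{2,2} = 1.489712 + (1.489712 − 1.486301)/15 = 1.489939

1.4899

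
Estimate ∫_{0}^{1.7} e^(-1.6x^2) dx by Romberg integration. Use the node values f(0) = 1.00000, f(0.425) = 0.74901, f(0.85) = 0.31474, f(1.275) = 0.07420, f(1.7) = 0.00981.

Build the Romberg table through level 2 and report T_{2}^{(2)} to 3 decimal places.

T_{0}^{(0)} (trapezoid, 1 panel, h=1.7000): 0.85834
T_{1}^{(0)} (trapezoid, 2 panels, h=0.8500): 0.69670
T_{2}^{(0)} (trapezoid, 4 panels, h=0.4250): 0.69821
T_{1}^{(1)} = 0.69670 + (0.69670 − 0.85834)/3 = 0.64282
T_{2}^{(1)} = 0.69821 + (0.69821 − 0.69670)/3 = 0.69871
T_{2}^{(2)} = 0.69871 + (0.69871 − 0.64282)/15 = 0.70244

0.702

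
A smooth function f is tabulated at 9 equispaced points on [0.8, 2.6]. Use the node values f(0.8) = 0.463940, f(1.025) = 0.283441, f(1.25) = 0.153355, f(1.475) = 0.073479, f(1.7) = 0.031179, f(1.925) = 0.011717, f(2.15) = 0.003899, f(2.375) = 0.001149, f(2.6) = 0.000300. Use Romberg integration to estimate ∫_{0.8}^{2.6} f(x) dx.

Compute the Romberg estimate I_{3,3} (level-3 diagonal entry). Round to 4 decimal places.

0.1741

I_{0,0} (trapezoid, 1 panel, h=1.8000): 0.417816
I_{1,0} (trapezoid, 2 panels, h=0.9000): 0.236969
I_{2,0} (trapezoid, 4 panels, h=0.4500): 0.189249
I_{3,0} (trapezoid, 8 panels, h=0.2250): 0.177826
I_{1,1} = 0.236969 + (0.236969 − 0.417816)/3 = 0.176687
I_{2,1} = 0.189249 + (0.189249 − 0.236969)/3 = 0.173342
I_{3,1} = 0.177826 + (0.177826 − 0.189249)/3 = 0.174018
I_{2,2} = 0.173342 + (0.173342 − 0.176687)/15 = 0.173119
I_{3,2} = 0.174018 + (0.174018 − 0.173342)/15 = 0.174063
I_{3,3} = 0.174063 + (0.174063 − 0.173119)/63 = 0.174078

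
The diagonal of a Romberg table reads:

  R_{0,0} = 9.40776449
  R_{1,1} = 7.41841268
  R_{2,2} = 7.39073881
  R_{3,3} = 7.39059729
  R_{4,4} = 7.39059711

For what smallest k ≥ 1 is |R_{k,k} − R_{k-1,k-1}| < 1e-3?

k = 3

|R_{1,1} − R_{0,0}| = 1.98935181 ≥ 1e-3
|R_{2,2} − R_{1,1}| = 0.02767387 ≥ 1e-3
|R_{3,3} − R_{2,2}| = 0.00014152 < 1e-3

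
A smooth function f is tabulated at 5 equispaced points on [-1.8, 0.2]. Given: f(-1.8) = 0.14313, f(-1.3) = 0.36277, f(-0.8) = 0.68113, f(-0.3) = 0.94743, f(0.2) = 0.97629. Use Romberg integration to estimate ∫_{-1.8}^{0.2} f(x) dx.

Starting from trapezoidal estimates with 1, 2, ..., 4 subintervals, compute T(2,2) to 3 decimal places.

1.287

T(0,0) (trapezoid, 1 panel, h=2.0000): 1.11942
T(1,0) (trapezoid, 2 panels, h=1.0000): 1.24084
T(2,0) (trapezoid, 4 panels, h=0.5000): 1.27552
T(1,1) = 1.24084 + (1.24084 − 1.11942)/3 = 1.28131
T(2,1) = 1.27552 + (1.27552 − 1.24084)/3 = 1.28708
T(2,2) = 1.28708 + (1.28708 − 1.28131)/15 = 1.28746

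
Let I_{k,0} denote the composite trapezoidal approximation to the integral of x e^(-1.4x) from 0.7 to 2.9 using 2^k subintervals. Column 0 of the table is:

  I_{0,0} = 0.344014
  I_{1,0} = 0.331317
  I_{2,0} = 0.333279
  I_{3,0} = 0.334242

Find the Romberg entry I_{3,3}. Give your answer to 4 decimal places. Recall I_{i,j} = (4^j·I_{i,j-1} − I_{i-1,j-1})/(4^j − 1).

0.3346

Richardson extrapolation on the trapezoidal column (denominator 4−1=3):
I_{1,1} = 0.331317 + (0.331317 − 0.344014)/3 = 0.327085
I_{2,1} = (4·0.333279 − 0.331317) / 3 = 0.333933
I_{3,1} = (4·0.334242 − 0.333279) / 3 = 0.334563
I_{2,2} = (16·0.333933 − 0.327085) / 15 = 0.334390
I_{3,2} = 0.334563 + (0.334563 − 0.333933)/15 = 0.334605
I_{3,3} = (64·0.334605 − 0.334390) / 63 = 0.334608
(Column j=1 coincides with Simpson's rule on the same nodes.)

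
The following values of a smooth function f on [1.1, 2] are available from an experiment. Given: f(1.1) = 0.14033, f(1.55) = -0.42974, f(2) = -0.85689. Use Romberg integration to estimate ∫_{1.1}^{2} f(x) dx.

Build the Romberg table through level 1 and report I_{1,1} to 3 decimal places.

-0.365

I_{0,0} (trapezoid, 1 panel, h=0.9000): -0.32245
I_{1,0} (trapezoid, 2 panels, h=0.4500): -0.35461
I_{1,1} = -0.35461 + (-0.35461 − (-0.32245))/3 = -0.36533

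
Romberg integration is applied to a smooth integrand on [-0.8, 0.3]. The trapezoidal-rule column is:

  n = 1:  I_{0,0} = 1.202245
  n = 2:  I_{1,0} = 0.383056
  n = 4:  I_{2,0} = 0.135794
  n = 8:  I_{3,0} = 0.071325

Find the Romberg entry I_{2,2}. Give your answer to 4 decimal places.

0.0496

Richardson extrapolation on the trapezoidal column (denominator 4−1=3):
I_{1,1} = 0.383056 + (0.383056 − 1.202245)/3 = 0.109993
I_{2,1} = 0.135794 + (0.135794 − 0.383056)/3 = 0.053373
I_{2,2} = (16·0.053373 − 0.109993) / 15 = 0.049598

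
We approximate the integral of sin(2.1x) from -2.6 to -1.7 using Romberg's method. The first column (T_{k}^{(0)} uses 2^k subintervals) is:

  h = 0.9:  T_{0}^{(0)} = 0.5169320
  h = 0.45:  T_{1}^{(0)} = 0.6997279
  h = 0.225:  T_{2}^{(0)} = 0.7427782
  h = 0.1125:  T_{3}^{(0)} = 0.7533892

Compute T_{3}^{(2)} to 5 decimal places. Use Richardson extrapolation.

T_{2}^{(1)} = 0.7427782 + (0.7427782 − 0.6997279)/3 = 0.7571283
T_{3}^{(1)} = 0.7533892 + (0.7533892 − 0.7427782)/3 = 0.7569262
T_{3}^{(2)} = (16·0.7569262 − 0.7571283) / 15 = 0.7569127

0.75691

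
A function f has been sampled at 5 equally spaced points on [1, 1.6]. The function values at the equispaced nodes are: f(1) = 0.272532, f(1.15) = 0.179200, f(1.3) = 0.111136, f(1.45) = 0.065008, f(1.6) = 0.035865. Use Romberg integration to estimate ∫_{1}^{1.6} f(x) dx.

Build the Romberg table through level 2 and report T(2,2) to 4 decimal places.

0.0754

T(0,0) (trapezoid, 1 panel, h=0.6000): 0.092519
T(1,0) (trapezoid, 2 panels, h=0.3000): 0.079600
T(2,0) (trapezoid, 4 panels, h=0.1500): 0.076431
T(1,1) = 0.079600 + (0.079600 − 0.092519)/3 = 0.075294
T(2,1) = 0.076431 + (0.076431 − 0.079600)/3 = 0.075375
T(2,2) = 0.075375 + (0.075375 − 0.075294)/15 = 0.075380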